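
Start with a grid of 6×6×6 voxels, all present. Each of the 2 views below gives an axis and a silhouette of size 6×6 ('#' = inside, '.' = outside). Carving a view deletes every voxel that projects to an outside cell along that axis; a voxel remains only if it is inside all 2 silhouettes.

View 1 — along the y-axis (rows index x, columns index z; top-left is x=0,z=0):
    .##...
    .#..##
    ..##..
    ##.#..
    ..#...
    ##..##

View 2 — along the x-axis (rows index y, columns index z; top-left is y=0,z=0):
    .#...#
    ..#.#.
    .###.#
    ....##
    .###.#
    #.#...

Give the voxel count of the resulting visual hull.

initial block: 6^3 = 216
after view 1 [y-axis, 15 of 36 cells solid] → remaining = 90
after view 2 [x-axis, 16 of 36 cells solid] → remaining = 42

remaining voxels: 42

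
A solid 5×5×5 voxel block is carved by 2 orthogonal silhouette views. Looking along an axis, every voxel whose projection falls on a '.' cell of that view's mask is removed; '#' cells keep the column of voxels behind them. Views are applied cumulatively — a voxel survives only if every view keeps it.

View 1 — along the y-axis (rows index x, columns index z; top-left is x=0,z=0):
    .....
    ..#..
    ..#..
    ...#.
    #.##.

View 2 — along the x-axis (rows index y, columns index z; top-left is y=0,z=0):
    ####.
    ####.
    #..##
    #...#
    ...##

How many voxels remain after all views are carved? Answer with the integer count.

before carving: 125 voxels (5×5×5)
step 1: project along y, AND mask (6/25) → |grid| = 30
step 2: project along x, AND mask (15/25) → |grid| = 18

18 voxels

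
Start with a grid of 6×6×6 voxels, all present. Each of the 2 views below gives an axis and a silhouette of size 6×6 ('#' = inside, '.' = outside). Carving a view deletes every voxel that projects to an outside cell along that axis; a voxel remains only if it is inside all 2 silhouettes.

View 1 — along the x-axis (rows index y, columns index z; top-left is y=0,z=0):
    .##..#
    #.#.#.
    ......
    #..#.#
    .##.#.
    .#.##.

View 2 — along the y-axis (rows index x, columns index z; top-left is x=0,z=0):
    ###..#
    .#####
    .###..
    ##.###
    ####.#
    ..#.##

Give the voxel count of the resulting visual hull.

remaining voxels: 63

start: 6×6×6 = 216 voxels
carve view 1 (along x, YZ-mask fill 15/36): 90 voxels remain
carve view 2 (along y, XZ-mask fill 25/36): 63 voxels remain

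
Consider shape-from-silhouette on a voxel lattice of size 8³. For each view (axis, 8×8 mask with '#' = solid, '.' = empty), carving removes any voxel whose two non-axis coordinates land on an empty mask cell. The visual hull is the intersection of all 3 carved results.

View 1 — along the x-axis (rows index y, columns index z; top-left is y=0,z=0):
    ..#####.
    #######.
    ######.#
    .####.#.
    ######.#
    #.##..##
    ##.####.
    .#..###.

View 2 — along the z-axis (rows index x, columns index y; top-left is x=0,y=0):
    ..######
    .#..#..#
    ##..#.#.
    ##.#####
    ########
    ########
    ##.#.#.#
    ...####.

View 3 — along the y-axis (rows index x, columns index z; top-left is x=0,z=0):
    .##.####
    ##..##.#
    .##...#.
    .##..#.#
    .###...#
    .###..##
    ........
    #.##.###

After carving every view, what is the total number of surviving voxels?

full grid |V| = 512
  1. axis=0 (YZ plane), |mask|=46  ⇒  voxels=368
  2. axis=2 (XY plane), |mask|=45  ⇒  voxels=257
  3. axis=1 (XZ plane), |mask|=33  ⇒  voxels=130

remaining voxels: 130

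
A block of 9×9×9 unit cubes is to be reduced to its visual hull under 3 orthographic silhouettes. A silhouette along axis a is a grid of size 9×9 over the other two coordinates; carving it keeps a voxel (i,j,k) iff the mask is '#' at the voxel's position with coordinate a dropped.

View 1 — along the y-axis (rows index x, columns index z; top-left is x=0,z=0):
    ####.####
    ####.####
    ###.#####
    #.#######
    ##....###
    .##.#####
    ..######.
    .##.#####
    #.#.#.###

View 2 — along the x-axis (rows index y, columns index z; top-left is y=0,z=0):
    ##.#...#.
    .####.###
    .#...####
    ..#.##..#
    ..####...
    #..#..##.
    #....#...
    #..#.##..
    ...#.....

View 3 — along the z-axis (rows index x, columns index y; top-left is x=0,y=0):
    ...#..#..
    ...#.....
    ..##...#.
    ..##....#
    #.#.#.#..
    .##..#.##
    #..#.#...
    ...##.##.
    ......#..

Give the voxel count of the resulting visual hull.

initial block: 9^3 = 729
carve view 1 (along y, XZ-mask fill 63/81): 567 voxels remain
carve view 2 (along x, YZ-mask fill 35/81): 239 voxels remain
carve view 3 (along z, XY-mask fill 26/81): 71 voxels remain

71 voxels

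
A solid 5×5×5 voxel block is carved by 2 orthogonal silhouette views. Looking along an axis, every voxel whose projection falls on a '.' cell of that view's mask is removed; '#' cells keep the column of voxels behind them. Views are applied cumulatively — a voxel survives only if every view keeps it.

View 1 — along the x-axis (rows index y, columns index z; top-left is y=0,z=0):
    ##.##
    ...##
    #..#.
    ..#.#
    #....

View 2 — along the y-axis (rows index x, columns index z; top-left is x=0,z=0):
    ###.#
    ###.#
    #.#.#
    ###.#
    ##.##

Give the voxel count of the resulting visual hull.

initial block: 5^3 = 125
step 1: project along x, AND mask (11/25) → |grid| = 55
step 2: project along y, AND mask (19/25) → |grid| = 41

voxel count = 41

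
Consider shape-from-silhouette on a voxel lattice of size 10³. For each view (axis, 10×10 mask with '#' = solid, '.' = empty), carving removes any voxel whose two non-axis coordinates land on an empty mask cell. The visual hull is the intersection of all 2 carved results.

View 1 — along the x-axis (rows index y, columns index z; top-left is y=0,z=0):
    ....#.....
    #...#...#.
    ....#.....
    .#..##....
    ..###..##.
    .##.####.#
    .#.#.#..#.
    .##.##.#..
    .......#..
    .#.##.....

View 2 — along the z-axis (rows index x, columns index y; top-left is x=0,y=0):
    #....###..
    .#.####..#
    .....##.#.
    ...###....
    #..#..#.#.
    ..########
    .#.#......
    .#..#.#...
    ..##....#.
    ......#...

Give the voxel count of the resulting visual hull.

remaining voxels: 134

full grid |V| = 1000
step 1: project along x, AND mask (33/100) → |grid| = 330
step 2: project along z, AND mask (37/100) → |grid| = 134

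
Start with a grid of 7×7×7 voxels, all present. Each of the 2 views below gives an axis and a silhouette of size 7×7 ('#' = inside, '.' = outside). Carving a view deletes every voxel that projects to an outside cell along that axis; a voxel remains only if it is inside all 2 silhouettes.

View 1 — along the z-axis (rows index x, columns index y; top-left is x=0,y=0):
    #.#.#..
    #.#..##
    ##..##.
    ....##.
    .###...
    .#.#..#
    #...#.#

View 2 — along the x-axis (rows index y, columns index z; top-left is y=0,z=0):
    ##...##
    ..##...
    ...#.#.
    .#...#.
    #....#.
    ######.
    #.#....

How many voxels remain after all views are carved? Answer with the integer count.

64 voxels

initial block: 7^3 = 343
carve view 1 (along z, XY-mask fill 22/49): 154 voxels remain
carve view 2 (along x, YZ-mask fill 20/49): 64 voxels remain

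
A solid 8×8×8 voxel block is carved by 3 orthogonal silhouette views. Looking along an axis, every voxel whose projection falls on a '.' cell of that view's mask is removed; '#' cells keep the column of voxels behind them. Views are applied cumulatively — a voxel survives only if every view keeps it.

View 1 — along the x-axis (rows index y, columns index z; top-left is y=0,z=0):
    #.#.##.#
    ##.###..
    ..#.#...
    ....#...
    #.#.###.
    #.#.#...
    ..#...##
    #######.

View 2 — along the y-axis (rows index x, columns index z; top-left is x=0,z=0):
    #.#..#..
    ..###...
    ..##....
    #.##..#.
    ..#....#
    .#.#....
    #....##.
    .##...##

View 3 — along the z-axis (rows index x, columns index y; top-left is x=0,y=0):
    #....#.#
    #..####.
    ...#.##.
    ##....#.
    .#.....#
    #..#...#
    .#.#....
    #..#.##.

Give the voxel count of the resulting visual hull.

full grid |V| = 512
  1. axis=0 (YZ plane), |mask|=31  ⇒  voxels=248
  2. axis=1 (XZ plane), |mask|=23  ⇒  voxels=91
  3. axis=2 (XY plane), |mask|=25  ⇒  voxels=35

|visual hull| = 35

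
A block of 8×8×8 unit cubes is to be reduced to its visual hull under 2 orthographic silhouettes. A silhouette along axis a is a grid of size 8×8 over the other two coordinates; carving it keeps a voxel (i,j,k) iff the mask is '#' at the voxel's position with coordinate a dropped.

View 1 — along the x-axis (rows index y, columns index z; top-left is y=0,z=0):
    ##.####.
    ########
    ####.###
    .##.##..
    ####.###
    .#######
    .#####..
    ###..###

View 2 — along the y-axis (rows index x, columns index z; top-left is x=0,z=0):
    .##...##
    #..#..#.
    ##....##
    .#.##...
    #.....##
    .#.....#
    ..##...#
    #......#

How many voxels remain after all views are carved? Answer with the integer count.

initial block: 8^3 = 512
V1 x: intersect with YZ mask (50 set) -- 400 left
V2 y: intersect with XZ mask (24 set) -- 143 left

143 voxels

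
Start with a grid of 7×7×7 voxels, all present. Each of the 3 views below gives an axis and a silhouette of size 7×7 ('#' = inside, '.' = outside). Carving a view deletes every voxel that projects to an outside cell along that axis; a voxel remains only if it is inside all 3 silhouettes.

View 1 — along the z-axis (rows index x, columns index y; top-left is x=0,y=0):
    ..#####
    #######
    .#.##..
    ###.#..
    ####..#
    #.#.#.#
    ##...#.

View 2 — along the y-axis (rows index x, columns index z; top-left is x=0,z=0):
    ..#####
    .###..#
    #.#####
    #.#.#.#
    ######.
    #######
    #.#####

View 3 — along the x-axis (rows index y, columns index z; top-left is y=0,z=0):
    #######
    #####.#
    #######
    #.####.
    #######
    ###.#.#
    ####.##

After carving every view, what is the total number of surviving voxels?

|visual hull| = 147

start: 7×7×7 = 343 voxels
step 1: project along z, AND mask (31/49) → |grid| = 217
step 2: project along y, AND mask (38/49) → |grid| = 163
step 3: project along x, AND mask (43/49) → |grid| = 147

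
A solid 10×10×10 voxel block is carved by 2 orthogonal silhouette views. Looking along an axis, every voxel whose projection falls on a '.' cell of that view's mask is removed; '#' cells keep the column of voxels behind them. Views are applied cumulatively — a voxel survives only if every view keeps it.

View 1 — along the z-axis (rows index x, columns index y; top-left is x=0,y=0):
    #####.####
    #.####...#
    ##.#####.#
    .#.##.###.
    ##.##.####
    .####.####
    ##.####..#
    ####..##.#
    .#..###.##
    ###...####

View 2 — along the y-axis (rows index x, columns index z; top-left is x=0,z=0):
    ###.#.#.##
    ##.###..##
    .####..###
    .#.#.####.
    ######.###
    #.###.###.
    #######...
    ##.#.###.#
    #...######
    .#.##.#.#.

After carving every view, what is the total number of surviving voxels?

before carving: 1000 voxels (10×10×10)
after view 1 [z-axis, 72 of 100 cells solid] → remaining = 720
after view 2 [y-axis, 69 of 100 cells solid] → remaining = 500

|visual hull| = 500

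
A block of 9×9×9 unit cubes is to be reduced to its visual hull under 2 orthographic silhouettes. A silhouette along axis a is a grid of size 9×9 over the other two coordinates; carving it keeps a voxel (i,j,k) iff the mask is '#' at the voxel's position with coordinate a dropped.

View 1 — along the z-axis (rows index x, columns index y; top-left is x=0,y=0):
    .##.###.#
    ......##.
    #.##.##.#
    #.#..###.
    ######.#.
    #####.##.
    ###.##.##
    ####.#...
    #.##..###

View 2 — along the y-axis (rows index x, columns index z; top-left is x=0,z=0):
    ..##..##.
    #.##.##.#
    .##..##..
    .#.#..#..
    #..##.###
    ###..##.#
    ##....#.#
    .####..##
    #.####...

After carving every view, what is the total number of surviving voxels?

remaining voxels: 247

full grid |V| = 729
carve view 1 (along z, XY-mask fill 51/81): 459 voxels remain
carve view 2 (along y, XZ-mask fill 44/81): 247 voxels remain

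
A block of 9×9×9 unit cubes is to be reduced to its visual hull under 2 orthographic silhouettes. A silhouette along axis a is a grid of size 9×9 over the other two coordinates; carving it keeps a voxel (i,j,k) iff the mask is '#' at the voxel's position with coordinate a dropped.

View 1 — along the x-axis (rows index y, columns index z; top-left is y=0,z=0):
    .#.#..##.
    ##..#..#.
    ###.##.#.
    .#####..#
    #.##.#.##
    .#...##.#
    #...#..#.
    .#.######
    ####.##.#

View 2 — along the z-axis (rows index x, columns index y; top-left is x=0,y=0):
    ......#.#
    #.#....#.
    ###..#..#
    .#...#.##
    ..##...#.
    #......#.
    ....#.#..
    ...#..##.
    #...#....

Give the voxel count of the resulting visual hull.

remaining voxels: 139

start: 9×9×9 = 729 voxels
  1. axis=0 (YZ plane), |mask|=47  ⇒  voxels=423
  2. axis=2 (XY plane), |mask|=26  ⇒  voxels=139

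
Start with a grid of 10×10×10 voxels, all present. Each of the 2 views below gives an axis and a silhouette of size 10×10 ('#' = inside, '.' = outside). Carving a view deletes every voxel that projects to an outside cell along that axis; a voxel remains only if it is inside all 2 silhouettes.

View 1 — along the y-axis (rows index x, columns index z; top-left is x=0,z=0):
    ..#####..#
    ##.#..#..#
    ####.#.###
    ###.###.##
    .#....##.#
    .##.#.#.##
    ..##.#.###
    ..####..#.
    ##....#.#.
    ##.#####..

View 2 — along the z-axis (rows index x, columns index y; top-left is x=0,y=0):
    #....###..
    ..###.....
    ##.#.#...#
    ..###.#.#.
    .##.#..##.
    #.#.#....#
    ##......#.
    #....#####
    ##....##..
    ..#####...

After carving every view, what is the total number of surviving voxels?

remaining voxels: 262

initial block: 10^3 = 1000
V1 y: intersect with XZ mask (59 set) -- 590 left
V2 z: intersect with XY mask (44 set) -- 262 left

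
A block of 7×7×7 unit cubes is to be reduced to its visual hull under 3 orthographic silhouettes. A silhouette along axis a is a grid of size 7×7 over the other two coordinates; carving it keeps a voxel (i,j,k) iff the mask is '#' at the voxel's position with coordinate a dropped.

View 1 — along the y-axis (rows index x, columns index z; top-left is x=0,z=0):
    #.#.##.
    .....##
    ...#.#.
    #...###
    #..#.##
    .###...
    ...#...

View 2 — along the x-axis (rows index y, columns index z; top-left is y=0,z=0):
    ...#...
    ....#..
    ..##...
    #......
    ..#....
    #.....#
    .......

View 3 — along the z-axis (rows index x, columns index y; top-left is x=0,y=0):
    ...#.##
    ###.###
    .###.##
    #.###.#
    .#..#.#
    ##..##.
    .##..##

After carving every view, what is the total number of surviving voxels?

full grid |V| = 343
V1 y: intersect with XZ mask (20 set) -- 140 left
V2 x: intersect with YZ mask (8 set) -- 23 left
V3 z: intersect with XY mask (30 set) -- 8 left

8 voxels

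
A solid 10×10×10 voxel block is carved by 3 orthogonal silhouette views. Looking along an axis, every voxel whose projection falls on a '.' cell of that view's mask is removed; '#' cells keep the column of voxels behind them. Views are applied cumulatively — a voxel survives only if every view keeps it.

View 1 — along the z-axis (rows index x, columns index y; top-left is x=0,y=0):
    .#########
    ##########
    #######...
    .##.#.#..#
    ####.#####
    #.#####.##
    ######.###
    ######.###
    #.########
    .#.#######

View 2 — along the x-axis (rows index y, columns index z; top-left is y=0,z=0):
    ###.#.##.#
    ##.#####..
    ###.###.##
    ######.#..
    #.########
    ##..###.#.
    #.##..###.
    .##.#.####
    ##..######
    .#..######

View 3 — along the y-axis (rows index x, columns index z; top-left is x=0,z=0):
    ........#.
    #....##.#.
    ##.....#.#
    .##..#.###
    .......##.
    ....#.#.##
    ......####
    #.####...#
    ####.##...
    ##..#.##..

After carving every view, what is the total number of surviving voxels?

before carving: 1000 voxels (10×10×10)
  1. axis=2 (XY plane), |mask|=83  ⇒  voxels=830
  2. axis=0 (YZ plane), |mask|=72  ⇒  voxels=599
  3. axis=1 (XZ plane), |mask|=42  ⇒  voxels=251

voxel count = 251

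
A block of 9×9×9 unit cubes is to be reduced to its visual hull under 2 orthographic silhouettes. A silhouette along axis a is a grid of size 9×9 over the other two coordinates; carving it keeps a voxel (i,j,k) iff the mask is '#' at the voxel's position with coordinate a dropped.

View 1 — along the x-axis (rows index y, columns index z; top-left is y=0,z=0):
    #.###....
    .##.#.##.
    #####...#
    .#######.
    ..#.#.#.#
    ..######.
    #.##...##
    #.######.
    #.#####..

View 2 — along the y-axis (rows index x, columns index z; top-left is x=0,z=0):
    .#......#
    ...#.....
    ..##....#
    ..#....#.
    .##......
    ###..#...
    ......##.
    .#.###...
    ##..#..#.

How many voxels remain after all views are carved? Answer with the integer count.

start: 9×9×9 = 729 voxels
  1. axis=0 (YZ plane), |mask|=50  ⇒  voxels=450
  2. axis=1 (XZ plane), |mask|=24  ⇒  voxels=133

voxel count = 133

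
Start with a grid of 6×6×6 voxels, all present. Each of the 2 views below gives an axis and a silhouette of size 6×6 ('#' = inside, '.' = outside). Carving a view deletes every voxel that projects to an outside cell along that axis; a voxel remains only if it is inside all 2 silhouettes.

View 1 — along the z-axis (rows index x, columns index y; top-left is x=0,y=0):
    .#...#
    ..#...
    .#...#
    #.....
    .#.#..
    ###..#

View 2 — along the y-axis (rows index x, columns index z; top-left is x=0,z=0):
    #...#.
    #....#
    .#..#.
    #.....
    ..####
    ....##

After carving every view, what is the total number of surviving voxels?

full grid |V| = 216
V1 z: intersect with XY mask (12 set) -- 72 left
V2 y: intersect with XZ mask (13 set) -- 27 left

|visual hull| = 27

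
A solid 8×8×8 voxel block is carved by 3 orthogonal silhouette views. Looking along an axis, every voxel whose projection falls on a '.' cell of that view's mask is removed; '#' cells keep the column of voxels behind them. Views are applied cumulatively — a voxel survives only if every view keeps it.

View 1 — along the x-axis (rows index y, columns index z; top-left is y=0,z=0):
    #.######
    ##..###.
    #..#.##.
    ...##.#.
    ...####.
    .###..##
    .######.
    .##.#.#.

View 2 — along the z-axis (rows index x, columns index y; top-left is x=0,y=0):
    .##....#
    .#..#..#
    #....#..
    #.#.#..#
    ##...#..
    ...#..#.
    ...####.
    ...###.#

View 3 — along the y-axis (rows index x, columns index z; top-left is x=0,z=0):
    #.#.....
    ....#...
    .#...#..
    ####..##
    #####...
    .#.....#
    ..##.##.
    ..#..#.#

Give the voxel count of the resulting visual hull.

|visual hull| = 48

full grid |V| = 512
[1] x-view keeps 38 columns → grid now 304
[2] z-view keeps 25 columns → grid now 117
[3] y-view keeps 25 columns → grid now 48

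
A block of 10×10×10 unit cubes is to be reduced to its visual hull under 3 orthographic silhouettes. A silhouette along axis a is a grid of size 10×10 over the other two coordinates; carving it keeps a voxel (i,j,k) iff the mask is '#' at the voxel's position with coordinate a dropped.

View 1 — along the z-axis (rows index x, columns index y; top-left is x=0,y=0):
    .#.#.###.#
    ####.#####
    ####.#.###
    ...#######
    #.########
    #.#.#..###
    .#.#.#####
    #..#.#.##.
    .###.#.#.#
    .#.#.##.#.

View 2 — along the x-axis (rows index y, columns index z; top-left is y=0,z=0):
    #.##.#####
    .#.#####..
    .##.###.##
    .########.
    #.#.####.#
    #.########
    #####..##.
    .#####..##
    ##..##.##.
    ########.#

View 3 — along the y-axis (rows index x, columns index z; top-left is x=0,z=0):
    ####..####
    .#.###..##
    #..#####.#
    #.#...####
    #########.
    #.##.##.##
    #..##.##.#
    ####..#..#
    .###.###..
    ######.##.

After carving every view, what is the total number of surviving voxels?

354 voxels

full grid |V| = 1000
V1 z: intersect with XY mask (68 set) -- 680 left
V2 x: intersect with YZ mask (74 set) -- 510 left
V3 y: intersect with XZ mask (69 set) -- 354 left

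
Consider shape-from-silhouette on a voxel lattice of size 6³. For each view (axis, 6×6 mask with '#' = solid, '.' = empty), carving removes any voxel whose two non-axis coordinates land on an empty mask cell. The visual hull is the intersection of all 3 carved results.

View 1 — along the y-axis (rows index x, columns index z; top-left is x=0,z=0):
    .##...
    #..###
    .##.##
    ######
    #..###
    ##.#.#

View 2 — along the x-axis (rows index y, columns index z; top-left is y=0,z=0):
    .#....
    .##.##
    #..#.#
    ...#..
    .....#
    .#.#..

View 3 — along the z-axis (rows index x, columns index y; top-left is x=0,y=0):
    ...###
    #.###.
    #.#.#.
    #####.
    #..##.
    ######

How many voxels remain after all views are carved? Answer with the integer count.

full grid |V| = 216
V1 y: intersect with XZ mask (24 set) -- 144 left
V2 x: intersect with YZ mask (12 set) -- 50 left
V3 z: intersect with XY mask (24 set) -- 31 left

|visual hull| = 31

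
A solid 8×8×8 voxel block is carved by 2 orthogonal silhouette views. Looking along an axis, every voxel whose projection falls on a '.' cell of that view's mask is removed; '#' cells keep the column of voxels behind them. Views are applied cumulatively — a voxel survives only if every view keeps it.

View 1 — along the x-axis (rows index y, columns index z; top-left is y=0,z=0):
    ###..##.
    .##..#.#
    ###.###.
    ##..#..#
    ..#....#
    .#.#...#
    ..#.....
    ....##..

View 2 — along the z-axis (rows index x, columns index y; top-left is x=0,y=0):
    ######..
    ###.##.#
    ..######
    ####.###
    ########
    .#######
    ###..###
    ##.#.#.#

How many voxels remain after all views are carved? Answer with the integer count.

remaining voxels: 177

initial block: 8^3 = 512
  1. axis=0 (YZ plane), |mask|=27  ⇒  voxels=216
  2. axis=2 (XY plane), |mask|=51  ⇒  voxels=177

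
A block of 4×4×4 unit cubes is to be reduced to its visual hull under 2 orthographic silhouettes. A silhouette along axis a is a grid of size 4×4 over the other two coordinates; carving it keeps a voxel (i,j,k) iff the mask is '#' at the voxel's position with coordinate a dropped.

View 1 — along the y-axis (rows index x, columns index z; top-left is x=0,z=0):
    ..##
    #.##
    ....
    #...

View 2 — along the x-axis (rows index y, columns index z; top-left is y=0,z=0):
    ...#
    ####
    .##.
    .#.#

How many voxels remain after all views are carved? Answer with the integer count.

initial block: 4^3 = 64
  1. axis=1 (XZ plane), |mask|=6  ⇒  voxels=24
  2. axis=0 (YZ plane), |mask|=9  ⇒  voxels=12

voxel count = 12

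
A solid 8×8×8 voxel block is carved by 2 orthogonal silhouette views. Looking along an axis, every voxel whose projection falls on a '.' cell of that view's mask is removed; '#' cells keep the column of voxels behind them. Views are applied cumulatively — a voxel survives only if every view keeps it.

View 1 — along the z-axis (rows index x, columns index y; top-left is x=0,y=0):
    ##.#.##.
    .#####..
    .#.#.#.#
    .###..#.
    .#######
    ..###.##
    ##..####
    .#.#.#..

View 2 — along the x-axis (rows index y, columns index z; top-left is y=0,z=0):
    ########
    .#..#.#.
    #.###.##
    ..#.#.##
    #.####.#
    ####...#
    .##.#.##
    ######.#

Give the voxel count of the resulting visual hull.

196 voxels

before carving: 512 voxels (8×8×8)
[1] z-view keeps 39 columns → grid now 312
[2] x-view keeps 44 columns → grid now 196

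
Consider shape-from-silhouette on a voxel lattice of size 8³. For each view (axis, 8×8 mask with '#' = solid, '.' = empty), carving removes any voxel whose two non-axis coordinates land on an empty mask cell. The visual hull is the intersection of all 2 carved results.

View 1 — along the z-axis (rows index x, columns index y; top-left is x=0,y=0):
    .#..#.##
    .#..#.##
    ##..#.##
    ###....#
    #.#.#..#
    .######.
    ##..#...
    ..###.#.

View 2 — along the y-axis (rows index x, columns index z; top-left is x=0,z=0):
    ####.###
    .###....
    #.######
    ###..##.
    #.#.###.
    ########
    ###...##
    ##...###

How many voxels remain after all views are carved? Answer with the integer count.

before carving: 512 voxels (8×8×8)
V1 z: intersect with XY mask (34 set) -- 272 left
V2 y: intersect with XZ mask (45 set) -- 198 left

voxel count = 198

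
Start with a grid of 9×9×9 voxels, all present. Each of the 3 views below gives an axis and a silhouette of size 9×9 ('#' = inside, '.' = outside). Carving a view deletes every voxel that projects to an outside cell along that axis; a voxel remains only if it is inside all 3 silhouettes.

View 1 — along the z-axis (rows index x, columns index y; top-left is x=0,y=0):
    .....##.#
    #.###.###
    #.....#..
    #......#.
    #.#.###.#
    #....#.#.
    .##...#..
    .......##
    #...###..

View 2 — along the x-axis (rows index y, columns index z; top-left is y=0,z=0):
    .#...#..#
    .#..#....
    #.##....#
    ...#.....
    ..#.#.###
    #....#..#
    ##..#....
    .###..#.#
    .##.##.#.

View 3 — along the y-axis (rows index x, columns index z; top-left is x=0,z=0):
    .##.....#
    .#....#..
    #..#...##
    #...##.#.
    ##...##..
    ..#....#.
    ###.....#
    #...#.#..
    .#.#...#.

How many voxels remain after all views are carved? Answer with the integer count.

full grid |V| = 729
[1] z-view keeps 32 columns → grid now 288
[2] x-view keeps 31 columns → grid now 118
[3] y-view keeps 29 columns → grid now 35

35 voxels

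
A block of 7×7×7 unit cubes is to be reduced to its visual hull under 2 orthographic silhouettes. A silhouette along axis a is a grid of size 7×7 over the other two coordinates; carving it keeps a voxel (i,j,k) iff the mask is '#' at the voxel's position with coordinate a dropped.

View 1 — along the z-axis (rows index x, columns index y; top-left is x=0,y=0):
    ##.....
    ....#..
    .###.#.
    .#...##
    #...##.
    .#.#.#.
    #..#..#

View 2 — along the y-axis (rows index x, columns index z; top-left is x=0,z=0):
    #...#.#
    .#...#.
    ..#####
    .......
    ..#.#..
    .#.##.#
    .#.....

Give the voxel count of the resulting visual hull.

before carving: 343 voxels (7×7×7)
step 1: project along z, AND mask (19/49) → |grid| = 133
step 2: project along y, AND mask (17/49) → |grid| = 49

remaining voxels: 49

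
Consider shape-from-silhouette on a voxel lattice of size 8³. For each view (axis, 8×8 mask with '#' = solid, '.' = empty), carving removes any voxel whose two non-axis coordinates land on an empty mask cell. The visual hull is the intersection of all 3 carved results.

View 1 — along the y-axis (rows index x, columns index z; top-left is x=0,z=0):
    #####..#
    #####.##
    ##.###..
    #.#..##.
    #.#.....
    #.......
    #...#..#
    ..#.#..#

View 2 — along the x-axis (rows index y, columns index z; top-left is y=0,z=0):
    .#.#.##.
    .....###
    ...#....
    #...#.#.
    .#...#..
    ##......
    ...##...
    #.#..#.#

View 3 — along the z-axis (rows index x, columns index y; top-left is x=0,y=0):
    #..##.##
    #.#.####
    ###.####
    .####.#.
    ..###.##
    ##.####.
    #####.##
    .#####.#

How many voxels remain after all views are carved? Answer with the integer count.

|visual hull| = 55

before carving: 512 voxels (8×8×8)
[1] y-view keeps 31 columns → grid now 248
[2] x-view keeps 21 columns → grid now 76
[3] z-view keeps 47 columns → grid now 55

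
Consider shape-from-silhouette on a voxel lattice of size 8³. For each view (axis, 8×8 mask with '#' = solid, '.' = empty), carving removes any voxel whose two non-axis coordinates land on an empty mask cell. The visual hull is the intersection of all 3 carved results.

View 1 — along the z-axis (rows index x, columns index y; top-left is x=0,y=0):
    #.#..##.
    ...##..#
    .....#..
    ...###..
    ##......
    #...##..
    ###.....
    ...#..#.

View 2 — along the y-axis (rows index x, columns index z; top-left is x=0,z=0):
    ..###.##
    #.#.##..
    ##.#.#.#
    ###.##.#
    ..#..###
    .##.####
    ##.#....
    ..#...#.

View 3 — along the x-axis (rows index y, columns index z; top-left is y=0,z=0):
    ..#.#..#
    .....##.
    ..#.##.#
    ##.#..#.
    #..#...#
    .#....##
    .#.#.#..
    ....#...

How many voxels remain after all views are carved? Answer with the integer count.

initial block: 8^3 = 512
V1 z: intersect with XY mask (21 set) -- 168 left
V2 y: intersect with XZ mask (35 set) -- 94 left
V3 x: intersect with YZ mask (23 set) -- 32 left

remaining voxels: 32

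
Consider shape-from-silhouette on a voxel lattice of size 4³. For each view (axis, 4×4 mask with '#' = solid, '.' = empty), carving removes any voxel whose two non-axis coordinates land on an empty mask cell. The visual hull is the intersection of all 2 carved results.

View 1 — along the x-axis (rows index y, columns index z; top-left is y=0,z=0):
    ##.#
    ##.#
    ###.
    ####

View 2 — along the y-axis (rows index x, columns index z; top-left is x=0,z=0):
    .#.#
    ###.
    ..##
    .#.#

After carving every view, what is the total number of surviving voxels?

initial block: 4^3 = 64
after view 1 [x-axis, 13 of 16 cells solid] → remaining = 52
after view 2 [y-axis, 9 of 16 cells solid] → remaining = 29

voxel count = 29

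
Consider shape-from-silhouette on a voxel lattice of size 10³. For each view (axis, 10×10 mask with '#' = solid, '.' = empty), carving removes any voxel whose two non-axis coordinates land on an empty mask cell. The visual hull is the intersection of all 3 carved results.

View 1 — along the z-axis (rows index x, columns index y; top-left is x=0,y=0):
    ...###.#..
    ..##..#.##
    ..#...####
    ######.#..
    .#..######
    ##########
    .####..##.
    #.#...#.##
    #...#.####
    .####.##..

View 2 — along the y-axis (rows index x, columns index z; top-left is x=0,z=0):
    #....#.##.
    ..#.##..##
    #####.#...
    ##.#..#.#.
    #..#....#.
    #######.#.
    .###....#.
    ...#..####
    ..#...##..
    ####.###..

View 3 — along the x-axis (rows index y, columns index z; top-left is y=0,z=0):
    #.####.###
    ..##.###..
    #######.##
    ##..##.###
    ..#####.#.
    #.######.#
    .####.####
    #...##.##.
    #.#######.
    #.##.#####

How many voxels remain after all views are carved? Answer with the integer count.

full grid |V| = 1000
after view 1 [z-axis, 61 of 100 cells solid] → remaining = 610
after view 2 [y-axis, 50 of 100 cells solid] → remaining = 316
after view 3 [x-axis, 72 of 100 cells solid] → remaining = 228

remaining voxels: 228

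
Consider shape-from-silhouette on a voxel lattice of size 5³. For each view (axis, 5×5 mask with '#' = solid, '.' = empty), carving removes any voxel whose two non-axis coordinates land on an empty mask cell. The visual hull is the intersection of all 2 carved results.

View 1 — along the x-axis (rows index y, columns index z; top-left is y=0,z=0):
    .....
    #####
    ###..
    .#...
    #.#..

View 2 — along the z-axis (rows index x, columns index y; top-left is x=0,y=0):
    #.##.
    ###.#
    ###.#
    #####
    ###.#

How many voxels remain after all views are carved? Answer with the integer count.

initial block: 5^3 = 125
step 1: project along x, AND mask (11/25) → |grid| = 55
step 2: project along z, AND mask (20/25) → |grid| = 45

voxel count = 45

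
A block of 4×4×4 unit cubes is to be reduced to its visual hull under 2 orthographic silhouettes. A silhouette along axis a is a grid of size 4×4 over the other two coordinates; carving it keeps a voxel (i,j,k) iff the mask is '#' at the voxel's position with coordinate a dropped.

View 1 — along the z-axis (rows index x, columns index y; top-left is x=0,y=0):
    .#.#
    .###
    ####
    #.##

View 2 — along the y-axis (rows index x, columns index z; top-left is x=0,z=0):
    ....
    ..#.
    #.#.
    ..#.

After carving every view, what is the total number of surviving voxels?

full grid |V| = 64
step 1: project along z, AND mask (12/16) → |grid| = 48
step 2: project along y, AND mask (4/16) → |grid| = 14

remaining voxels: 14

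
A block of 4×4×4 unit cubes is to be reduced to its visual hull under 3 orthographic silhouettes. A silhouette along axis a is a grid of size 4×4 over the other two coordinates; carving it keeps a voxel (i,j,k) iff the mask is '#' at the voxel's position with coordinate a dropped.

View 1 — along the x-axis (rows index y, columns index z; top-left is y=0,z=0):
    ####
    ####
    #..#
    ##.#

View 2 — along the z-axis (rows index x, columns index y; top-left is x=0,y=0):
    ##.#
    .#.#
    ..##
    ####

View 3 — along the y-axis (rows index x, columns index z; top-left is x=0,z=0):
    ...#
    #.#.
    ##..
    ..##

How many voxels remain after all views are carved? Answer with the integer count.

before carving: 64 voxels (4×4×4)
carve view 1 (along x, YZ-mask fill 13/16): 52 voxels remain
carve view 2 (along z, XY-mask fill 11/16): 36 voxels remain
carve view 3 (along y, XZ-mask fill 7/16): 15 voxels remain

voxel count = 15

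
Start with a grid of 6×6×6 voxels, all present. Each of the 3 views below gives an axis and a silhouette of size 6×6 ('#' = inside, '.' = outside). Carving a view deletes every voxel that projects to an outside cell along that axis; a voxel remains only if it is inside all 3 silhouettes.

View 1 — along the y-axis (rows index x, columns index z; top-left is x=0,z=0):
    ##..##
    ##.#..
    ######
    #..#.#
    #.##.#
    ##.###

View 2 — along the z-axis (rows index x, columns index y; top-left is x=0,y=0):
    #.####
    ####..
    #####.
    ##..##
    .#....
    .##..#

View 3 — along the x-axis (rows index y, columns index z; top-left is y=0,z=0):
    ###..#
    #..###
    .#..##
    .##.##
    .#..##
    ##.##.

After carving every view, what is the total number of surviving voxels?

before carving: 216 voxels (6×6×6)
after view 1 [y-axis, 25 of 36 cells solid] → remaining = 150
after view 2 [z-axis, 22 of 36 cells solid] → remaining = 93
after view 3 [x-axis, 22 of 36 cells solid] → remaining = 61

|visual hull| = 61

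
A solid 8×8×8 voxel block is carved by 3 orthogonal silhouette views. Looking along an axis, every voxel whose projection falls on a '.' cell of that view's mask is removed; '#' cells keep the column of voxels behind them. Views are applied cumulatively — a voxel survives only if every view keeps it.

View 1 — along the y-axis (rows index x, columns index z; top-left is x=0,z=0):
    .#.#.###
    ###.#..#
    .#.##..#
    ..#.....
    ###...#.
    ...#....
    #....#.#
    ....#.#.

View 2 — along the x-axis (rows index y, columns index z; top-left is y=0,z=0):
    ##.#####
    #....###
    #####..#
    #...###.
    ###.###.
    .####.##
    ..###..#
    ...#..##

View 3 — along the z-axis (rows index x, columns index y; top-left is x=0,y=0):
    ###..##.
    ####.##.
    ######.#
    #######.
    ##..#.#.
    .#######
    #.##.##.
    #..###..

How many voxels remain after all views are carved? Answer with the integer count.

|visual hull| = 90

before carving: 512 voxels (8×8×8)
  1. axis=1 (XZ plane), |mask|=25  ⇒  voxels=200
  2. axis=0 (YZ plane), |mask|=40  ⇒  voxels=126
  3. axis=2 (XY plane), |mask|=45  ⇒  voxels=90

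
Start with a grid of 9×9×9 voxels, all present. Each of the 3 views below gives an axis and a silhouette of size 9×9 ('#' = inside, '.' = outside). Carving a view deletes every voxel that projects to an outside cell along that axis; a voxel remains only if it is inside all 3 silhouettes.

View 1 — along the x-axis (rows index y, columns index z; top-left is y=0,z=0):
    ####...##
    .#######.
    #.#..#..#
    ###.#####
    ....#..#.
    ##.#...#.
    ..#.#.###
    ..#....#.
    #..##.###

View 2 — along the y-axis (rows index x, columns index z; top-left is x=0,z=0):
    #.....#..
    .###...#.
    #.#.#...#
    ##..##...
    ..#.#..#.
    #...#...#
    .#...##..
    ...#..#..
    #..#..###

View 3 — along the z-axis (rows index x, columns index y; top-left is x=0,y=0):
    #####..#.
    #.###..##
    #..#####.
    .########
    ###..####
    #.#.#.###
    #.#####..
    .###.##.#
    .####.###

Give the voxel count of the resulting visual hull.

voxel count = 103

start: 9×9×9 = 729 voxels
carve view 1 (along x, YZ-mask fill 44/81): 396 voxels remain
carve view 2 (along y, XZ-mask fill 30/81): 148 voxels remain
carve view 3 (along z, XY-mask fill 58/81): 103 voxels remain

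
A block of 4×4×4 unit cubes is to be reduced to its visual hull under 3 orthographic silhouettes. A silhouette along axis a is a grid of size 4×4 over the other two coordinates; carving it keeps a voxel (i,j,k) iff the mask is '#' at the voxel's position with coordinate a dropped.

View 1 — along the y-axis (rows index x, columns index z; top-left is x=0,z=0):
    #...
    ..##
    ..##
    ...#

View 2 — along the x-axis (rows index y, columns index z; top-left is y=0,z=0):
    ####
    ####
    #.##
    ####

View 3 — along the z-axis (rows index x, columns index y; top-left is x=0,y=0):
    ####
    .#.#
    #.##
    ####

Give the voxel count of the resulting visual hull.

before carving: 64 voxels (4×4×4)
[1] y-view keeps 6 columns → grid now 24
[2] x-view keeps 15 columns → grid now 24
[3] z-view keeps 13 columns → grid now 18

remaining voxels: 18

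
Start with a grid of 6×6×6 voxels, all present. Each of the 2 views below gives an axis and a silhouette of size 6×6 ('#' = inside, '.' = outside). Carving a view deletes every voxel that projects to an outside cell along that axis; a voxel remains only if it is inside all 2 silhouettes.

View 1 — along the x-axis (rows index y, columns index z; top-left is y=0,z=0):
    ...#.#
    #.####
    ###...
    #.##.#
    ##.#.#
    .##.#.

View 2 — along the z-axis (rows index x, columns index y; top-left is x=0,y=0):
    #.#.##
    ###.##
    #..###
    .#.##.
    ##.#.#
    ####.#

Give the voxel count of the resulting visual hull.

before carving: 216 voxels (6×6×6)
  1. axis=0 (YZ plane), |mask|=21  ⇒  voxels=126
  2. axis=2 (XY plane), |mask|=25  ⇒  voxels=86

|visual hull| = 86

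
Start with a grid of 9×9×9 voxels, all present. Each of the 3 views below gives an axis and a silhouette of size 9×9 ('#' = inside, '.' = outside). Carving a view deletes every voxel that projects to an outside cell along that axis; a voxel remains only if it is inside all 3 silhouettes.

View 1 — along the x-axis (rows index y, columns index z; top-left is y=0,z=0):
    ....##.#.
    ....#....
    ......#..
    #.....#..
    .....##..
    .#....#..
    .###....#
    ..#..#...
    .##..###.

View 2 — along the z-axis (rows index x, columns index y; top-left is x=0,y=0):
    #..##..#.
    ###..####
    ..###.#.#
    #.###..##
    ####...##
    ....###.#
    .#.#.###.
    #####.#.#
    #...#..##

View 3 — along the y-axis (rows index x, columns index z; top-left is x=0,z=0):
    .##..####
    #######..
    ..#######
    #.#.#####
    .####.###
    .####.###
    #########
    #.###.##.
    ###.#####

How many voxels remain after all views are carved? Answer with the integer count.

start: 9×9×9 = 729 voxels
  1. axis=0 (YZ plane), |mask|=22  ⇒  voxels=198
  2. axis=2 (XY plane), |mask|=48  ⇒  voxels=124
  3. axis=1 (XZ plane), |mask|=64  ⇒  voxels=103

103 voxels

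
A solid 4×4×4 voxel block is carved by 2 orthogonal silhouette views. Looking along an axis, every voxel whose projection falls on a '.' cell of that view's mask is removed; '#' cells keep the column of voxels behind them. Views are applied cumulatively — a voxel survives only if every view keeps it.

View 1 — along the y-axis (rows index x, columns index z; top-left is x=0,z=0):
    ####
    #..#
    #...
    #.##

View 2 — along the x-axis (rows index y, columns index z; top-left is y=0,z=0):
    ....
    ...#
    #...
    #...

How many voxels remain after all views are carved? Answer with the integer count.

11 voxels

full grid |V| = 64
carve view 1 (along y, XZ-mask fill 10/16): 40 voxels remain
carve view 2 (along x, YZ-mask fill 3/16): 11 voxels remain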